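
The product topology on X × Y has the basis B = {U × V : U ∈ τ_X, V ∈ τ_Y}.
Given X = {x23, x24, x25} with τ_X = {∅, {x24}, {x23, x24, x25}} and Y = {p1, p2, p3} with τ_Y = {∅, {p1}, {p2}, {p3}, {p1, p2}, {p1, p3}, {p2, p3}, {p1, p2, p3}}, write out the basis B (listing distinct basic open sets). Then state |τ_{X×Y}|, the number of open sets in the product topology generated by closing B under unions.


Basis B = {∅ × ∅, {x24} × {p1}, {x24} × {p2}, {x24} × {p3}, {x24} × {p1, p2}, {x24} × {p1, p3}, {x24} × {p2, p3}, {x23, x24, x25} × {p1}, {x23, x24, x25} × {p2}, {x23, x24, x25} × {p3}, {x24} × {p1, p2, p3}, {x23, x24, x25} × {p1, p2}, {x23, x24, x25} × {p1, p3}, {x23, x24, x25} × {p2, p3}, {x23, x24, x25} × {p1, p2, p3}}; |τ_{X×Y}| = 27.

Enumerate products U × V with U ∈ τ_X, V ∈ τ_Y (deduplicated):
  ∅ × ∅ = {} (∅)
  {x24} × {p1} = {(x24,p1)}
  {x24} × {p2} = {(x24,p2)}
  {x24} × {p3} = {(x24,p3)}
  {x24} × {p1, p2} = {(x24,p1), (x24,p2)}
  {x24} × {p1, p3} = {(x24,p1), (x24,p3)}
  {x24} × {p2, p3} = {(x24,p2), (x24,p3)}
  {x23, x24, x25} × {p1} = {(x23,p1), (x24,p1), (x25,p1)}
  {x23, x24, x25} × {p2} = {(x23,p2), (x24,p2), (x25,p2)}
  {x23, x24, x25} × {p3} = {(x23,p3), (x24,p3), (x25,p3)}
  {x24} × {p1, p2, p3} = {(x24,p1), (x24,p2), (x24,p3)}
  {x23, x24, x25} × {p1, p2} = {(x23,p1), (x23,p2), (x24,p1), (x24,p2), (x25,p1), (x25,p2)}
  {x23, x24, x25} × {p1, p3} = {(x23,p1), (x23,p3), (x24,p1), (x24,p3), (x25,p1), (x25,p3)}
  {x23, x24, x25} × {p2, p3} = {(x23,p2), (x23,p3), (x24,p2), (x24,p3), (x25,p2), (x25,p3)}
  {x23, x24, x25} × {p1, p2, p3} = {(x23,p1), (x23,p2), (x23,p3), (x24,p1), (x24,p2), (x24,p3), (x25,p1), (x25,p2), (x25,p3)}
These 15 distinct sets form the basis B.
Close under arbitrary unions to get τ_{X×Y}; counting gives |τ_{X×Y}| = 27.


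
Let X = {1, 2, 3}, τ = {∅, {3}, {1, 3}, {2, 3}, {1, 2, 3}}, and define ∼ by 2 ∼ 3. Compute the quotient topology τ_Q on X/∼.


X/∼ = {[1], [2=3]}; |τ_Q| = 3.

Equivalence classes: [1], [2=3].
Quotient map π: X → X/∼ sends 1 ↦ [1], 2 ↦ [2=3], 3 ↦ [2=3].
For each subset V ⊆ X/∼, compute π^{-1}(V) ⊆ X and check whether π^{-1}(V) ∈ τ. V is open in τ_Q iff π^{-1}(V) ∈ τ.
  V = {}: π^{-1}(V) = ∅ ∈ τ ✓.
  V = {[1]}: π^{-1}(V) = {1} ∉ τ ✗.
  V = {[2=3]}: π^{-1}(V) = {2, 3} ∈ τ ✓.
  V = {[1], [2=3]}: π^{-1}(V) = {1, 2, 3} ∈ τ ✓.
Open sets in the quotient: τ_Q = {{}, {[2=3]}, {[1], [2=3]}} (3 elements).


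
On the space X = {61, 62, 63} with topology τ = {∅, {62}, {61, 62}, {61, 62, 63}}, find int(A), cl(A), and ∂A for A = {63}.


int(A) = ∅, cl(A) = {63}, ∂A = {63}.

Closed sets in (X, τ) are complements of opens:
  closed(X, τ) = {∅, {63}, {61, 63}, {61, 62, 63}}.
int(A) = ⋃ {U ∈ τ : U ⊆ A}. Opens contained in A: ∅.
Taking the union of these: int(A) = ∅.
cl(A) = ⋂ {C closed : A ⊆ C}. Closed sets containing A: {63}, {61, 63}, {61, 62, 63}.
Intersecting these: cl(A) = {63}.
∂A = cl(A) ∖ int(A) = {63} ∖ ∅ = {63}.


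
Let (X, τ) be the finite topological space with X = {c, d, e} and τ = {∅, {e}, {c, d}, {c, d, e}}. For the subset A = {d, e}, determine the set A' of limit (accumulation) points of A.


A' = {c}

For each x ∈ X, list the open sets U ∈ τ with x ∈ U, then check whether U ∩ (A ∖ {x}) ≠ ∅ for every such U.
  x = c: opens ∋ x are {c, d}, {c, d, e}; each meets A ∖ {c}, so x IS a limit point.
  x = d: open {c, d} ∋ x has {c, d} ∩ (A ∖ {d}) = ∅, so x is NOT a limit point.
  x = e: open {e} ∋ x has {e} ∩ (A ∖ {e}) = ∅, so x is NOT a limit point.
Collecting: A' = {c}.


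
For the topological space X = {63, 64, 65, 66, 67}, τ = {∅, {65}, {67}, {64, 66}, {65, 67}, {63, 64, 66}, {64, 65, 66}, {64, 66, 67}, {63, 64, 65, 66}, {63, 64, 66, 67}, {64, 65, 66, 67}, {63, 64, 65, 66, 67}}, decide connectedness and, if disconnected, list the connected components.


(X, τ) is disconnected; components = [{65}, {67}, {63, 64, 66}].

Find clopen sets (U ∈ τ with X ∖ U ∈ τ):
  U = ∅, X ∖ U = {63, 64, 65, 66, 67} — both open, so U is clopen.
  U = {65}, X ∖ U = {63, 64, 66, 67} — both open, so U is clopen.
  U = {67}, X ∖ U = {63, 64, 65, 66} — both open, so U is clopen.
  U = {65, 67}, X ∖ U = {63, 64, 66} — both open, so U is clopen.
  U = {63, 64, 66}, X ∖ U = {65, 67} — both open, so U is clopen.
  U = {63, 64, 65, 66}, X ∖ U = {67} — both open, so U is clopen.
  U = {63, 64, 66, 67}, X ∖ U = {65} — both open, so U is clopen.
  U = {63, 64, 65, 66, 67}, X ∖ U = ∅ — both open, so U is clopen.
Nontrivial clopen(s) exist: e.g. {65, 67}. So (X, τ) is disconnected.
Compute connected components by grouping points that agree on all clopens:
  component: {65}
  component: {67}
  component: {63, 64, 66}


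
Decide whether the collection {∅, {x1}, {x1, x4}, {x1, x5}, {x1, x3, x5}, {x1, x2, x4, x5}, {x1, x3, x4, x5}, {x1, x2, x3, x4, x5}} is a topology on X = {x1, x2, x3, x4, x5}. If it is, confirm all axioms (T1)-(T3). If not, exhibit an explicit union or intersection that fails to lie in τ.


τ is NOT a topology on X.

Axiom (T1): ∅ ∈ τ? Yes; X ∈ τ? Yes.
Axiom (T2/T3): check pairwise unions and intersections of members of τ.
Counterexample for (T2): {x1, x4} ∪ {x1, x5} = {x1, x4, x5} ∉ τ. Therefore τ is NOT a topology.


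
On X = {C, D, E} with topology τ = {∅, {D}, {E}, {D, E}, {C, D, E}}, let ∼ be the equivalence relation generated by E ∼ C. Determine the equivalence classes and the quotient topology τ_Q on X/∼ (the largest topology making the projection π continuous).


X/∼ = {[C=E], [D]}; |τ_Q| = 3.

Equivalence classes: [C=E], [D].
Quotient map π: X → X/∼ sends C ↦ [C=E], D ↦ [D], E ↦ [C=E].
For each subset V ⊆ X/∼, compute π^{-1}(V) ⊆ X and check whether π^{-1}(V) ∈ τ. V is open in τ_Q iff π^{-1}(V) ∈ τ.
  V = {}: π^{-1}(V) = ∅ ∈ τ ✓.
  V = {[C=E]}: π^{-1}(V) = {C, E} ∉ τ ✗.
  V = {[D]}: π^{-1}(V) = {D} ∈ τ ✓.
  V = {[C=E], [D]}: π^{-1}(V) = {C, D, E} ∈ τ ✓.
Open sets in the quotient: τ_Q = {{}, {[D]}, {[C=E], [D]}} (3 elements).


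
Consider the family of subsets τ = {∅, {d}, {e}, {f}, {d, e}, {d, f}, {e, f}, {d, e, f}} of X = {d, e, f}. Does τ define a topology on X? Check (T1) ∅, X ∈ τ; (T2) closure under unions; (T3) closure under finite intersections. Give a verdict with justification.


τ IS a topology on X.

Axiom (T1): ∅ ∈ τ? Yes; X ∈ τ? Yes.
Axiom (T2/T3): check pairwise unions and intersections of members of τ.
All pairwise intersections and unions checked — each lies in τ. Therefore τ satisfies (T1), (T2), (T3): it IS a topology on X.


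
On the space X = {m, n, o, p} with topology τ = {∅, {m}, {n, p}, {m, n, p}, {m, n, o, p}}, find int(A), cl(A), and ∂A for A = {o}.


int(A) = ∅, cl(A) = {o}, ∂A = {o}.

Closed sets in (X, τ) are complements of opens:
  closed(X, τ) = {∅, {o}, {m, o}, {n, o, p}, {m, n, o, p}}.
int(A) = ⋃ {U ∈ τ : U ⊆ A}. Opens contained in A: ∅.
Taking the union of these: int(A) = ∅.
cl(A) = ⋂ {C closed : A ⊆ C}. Closed sets containing A: {o}, {m, o}, {n, o, p}, {m, n, o, p}.
Intersecting these: cl(A) = {o}.
∂A = cl(A) ∖ int(A) = {o} ∖ ∅ = {o}.


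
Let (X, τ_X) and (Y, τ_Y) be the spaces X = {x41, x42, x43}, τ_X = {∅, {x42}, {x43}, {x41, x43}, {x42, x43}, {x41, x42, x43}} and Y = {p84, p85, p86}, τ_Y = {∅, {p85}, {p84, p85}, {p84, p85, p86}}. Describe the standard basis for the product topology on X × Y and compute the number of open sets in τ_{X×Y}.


Basis B = {∅ × ∅, {x42} × {p85}, {x43} × {p85}, {x41, x43} × {p85}, {x42} × {p84, p85}, {x42, x43} × {p85}, {x43} × {p84, p85}, {x41, x42, x43} × {p85}, {x42} × {p84, p85, p86}, {x43} × {p84, p85, p86}, {x41, x43} × {p84, p85}, {x42, x43} × {p84, p85}, {x41, x43} × {p84, p85, p86}, {x41, x42, x43} × {p84, p85}, {x42, x43} × {p84, p85, p86}, {x41, x42, x43} × {p84, p85, p86}}; |τ_{X×Y}| = 40.

Enumerate products U × V with U ∈ τ_X, V ∈ τ_Y (deduplicated):
  ∅ × ∅ = {} (∅)
  {x42} × {p85} = {(x42,p85)}
  {x43} × {p85} = {(x43,p85)}
  {x41, x43} × {p85} = {(x41,p85), (x43,p85)}
  {x42} × {p84, p85} = {(x42,p84), (x42,p85)}
  {x42, x43} × {p85} = {(x42,p85), (x43,p85)}
  {x43} × {p84, p85} = {(x43,p84), (x43,p85)}
  {x41, x42, x43} × {p85} = {(x41,p85), (x42,p85), (x43,p85)}
  {x42} × {p84, p85, p86} = {(x42,p84), (x42,p85), (x42,p86)}
  {x43} × {p84, p85, p86} = {(x43,p84), (x43,p85), (x43,p86)}
  {x41, x43} × {p84, p85} = {(x41,p84), (x41,p85), (x43,p84), (x43,p85)}
  {x42, x43} × {p84, p85} = {(x42,p84), (x42,p85), (x43,p84), (x43,p85)}
  {x41, x43} × {p84, p85, p86} = {(x41,p84), (x41,p85), (x41,p86), (x43,p84), (x43,p85), (x43,p86)}
  {x41, x42, x43} × {p84, p85} = {(x41,p84), (x41,p85), (x42,p84), (x42,p85), (x43,p84), (x43,p85)}
  {x42, x43} × {p84, p85, p86} = {(x42,p84), (x42,p85), (x42,p86), (x43,p84), (x43,p85), (x43,p86)}
  {x41, x42, x43} × {p84, p85, p86} = {(x41,p84), (x41,p85), (x41,p86), (x42,p84), (x42,p85), (x42,p86), (x43,p84), (x43,p85), (x43,p86)}
These 16 distinct sets form the basis B.
Close under arbitrary unions to get τ_{X×Y}; counting gives |τ_{X×Y}| = 40.


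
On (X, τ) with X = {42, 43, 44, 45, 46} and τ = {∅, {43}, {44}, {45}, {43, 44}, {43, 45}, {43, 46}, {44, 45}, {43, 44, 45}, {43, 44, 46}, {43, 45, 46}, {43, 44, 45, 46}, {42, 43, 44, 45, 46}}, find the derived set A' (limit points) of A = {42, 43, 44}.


A' = {42, 46}

For each x ∈ X, list the open sets U ∈ τ with x ∈ U, then check whether U ∩ (A ∖ {x}) ≠ ∅ for every such U.
  x = 42: opens ∋ x are {42, 43, 44, 45, 46}; each meets A ∖ {42}, so x IS a limit point.
  x = 43: open {43} ∋ x has {43} ∩ (A ∖ {43}) = ∅, so x is NOT a limit point.
  x = 44: open {44} ∋ x has {44} ∩ (A ∖ {44}) = ∅, so x is NOT a limit point.
  x = 45: open {45} ∋ x has {45} ∩ (A ∖ {45}) = ∅, so x is NOT a limit point.
  x = 46: opens ∋ x are {43, 46}, {43, 44, 46}, {43, 45, 46}, {43, 44, 45, 46}, {42, 43, 44, 45, 46}; each meets A ∖ {46}, so x IS a limit point.
Collecting: A' = {42, 46}.


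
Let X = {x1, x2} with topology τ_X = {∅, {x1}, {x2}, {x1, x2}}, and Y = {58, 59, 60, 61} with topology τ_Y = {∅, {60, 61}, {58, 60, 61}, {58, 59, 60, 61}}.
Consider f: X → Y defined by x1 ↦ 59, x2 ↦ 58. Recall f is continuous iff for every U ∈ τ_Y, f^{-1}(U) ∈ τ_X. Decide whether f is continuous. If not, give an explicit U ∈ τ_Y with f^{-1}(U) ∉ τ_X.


f IS continuous.

Compute f^{-1}(U) for each U ∈ τ_Y:
  U = ∅: f^{-1}(U) = ∅ ∈ τ_X ✓.
  U = {60, 61}: f^{-1}(U) = ∅ ∈ τ_X ✓.
  U = {58, 60, 61}: f^{-1}(U) = {x2} ∈ τ_X ✓.
  U = {58, 59, 60, 61}: f^{-1}(U) = {x1, x2} ∈ τ_X ✓.
Every preimage lies in τ_X, so f IS continuous.


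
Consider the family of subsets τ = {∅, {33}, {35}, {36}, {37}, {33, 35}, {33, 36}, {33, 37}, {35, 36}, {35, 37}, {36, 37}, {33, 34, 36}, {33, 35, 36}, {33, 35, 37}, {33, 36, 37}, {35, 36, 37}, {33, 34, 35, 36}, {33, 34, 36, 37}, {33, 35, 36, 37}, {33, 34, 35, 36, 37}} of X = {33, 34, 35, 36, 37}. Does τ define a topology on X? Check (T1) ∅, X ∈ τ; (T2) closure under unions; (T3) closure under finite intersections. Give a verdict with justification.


τ IS a topology on X.

Axiom (T1): ∅ ∈ τ? Yes; X ∈ τ? Yes.
Axiom (T2/T3): check pairwise unions and intersections of members of τ.
All pairwise intersections and unions checked — each lies in τ. Therefore τ satisfies (T1), (T2), (T3): it IS a topology on X.


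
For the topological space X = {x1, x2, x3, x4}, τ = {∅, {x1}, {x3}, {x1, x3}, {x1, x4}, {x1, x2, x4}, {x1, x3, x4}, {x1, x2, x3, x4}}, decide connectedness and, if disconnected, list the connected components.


(X, τ) is disconnected; components = [{x3}, {x1, x2, x4}].

Find clopen sets (U ∈ τ with X ∖ U ∈ τ):
  U = ∅, X ∖ U = {x1, x2, x3, x4} — both open, so U is clopen.
  U = {x3}, X ∖ U = {x1, x2, x4} — both open, so U is clopen.
  U = {x1, x2, x4}, X ∖ U = {x3} — both open, so U is clopen.
  U = {x1, x2, x3, x4}, X ∖ U = ∅ — both open, so U is clopen.
Nontrivial clopen(s) exist: e.g. {x3}. So (X, τ) is disconnected.
Compute connected components by grouping points that agree on all clopens:
  component: {x3}
  component: {x1, x2, x4}


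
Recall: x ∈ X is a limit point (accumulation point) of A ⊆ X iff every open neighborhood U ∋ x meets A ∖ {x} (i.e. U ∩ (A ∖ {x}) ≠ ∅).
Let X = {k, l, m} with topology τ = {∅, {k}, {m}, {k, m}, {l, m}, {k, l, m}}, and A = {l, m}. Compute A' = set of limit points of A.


A' = {l}

For each x ∈ X, list the open sets U ∈ τ with x ∈ U, then check whether U ∩ (A ∖ {x}) ≠ ∅ for every such U.
  x = k: open {k} ∋ x has {k} ∩ (A ∖ {k}) = ∅, so x is NOT a limit point.
  x = l: opens ∋ x are {l, m}, {k, l, m}; each meets A ∖ {l}, so x IS a limit point.
  x = m: open {m} ∋ x has {m} ∩ (A ∖ {m}) = ∅, so x is NOT a limit point.
Collecting: A' = {l}.


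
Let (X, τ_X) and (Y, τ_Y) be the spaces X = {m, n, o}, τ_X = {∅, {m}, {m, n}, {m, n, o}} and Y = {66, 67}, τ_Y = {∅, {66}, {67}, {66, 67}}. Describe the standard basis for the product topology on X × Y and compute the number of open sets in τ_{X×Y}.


Basis B = {∅ × ∅, {m} × {66}, {m} × {67}, {m} × {66, 67}, {m, n} × {66}, {m, n} × {67}, {m, n, o} × {66}, {m, n, o} × {67}, {m, n} × {66, 67}, {m, n, o} × {66, 67}}; |τ_{X×Y}| = 16.

Enumerate products U × V with U ∈ τ_X, V ∈ τ_Y (deduplicated):
  ∅ × ∅ = {} (∅)
  {m} × {66} = {(m,66)}
  {m} × {67} = {(m,67)}
  {m} × {66, 67} = {(m,66), (m,67)}
  {m, n} × {66} = {(m,66), (n,66)}
  {m, n} × {67} = {(m,67), (n,67)}
  {m, n, o} × {66} = {(m,66), (n,66), (o,66)}
  {m, n, o} × {67} = {(m,67), (n,67), (o,67)}
  {m, n} × {66, 67} = {(m,66), (m,67), (n,66), (n,67)}
  {m, n, o} × {66, 67} = {(m,66), (m,67), (n,66), (n,67), (o,66), (o,67)}
These 10 distinct sets form the basis B.
Close under arbitrary unions to get τ_{X×Y}; counting gives |τ_{X×Y}| = 16.


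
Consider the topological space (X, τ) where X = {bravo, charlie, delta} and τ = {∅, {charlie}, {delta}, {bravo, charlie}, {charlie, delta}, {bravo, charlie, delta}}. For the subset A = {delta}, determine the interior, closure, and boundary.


int(A) = {delta}, cl(A) = {delta}, ∂A = ∅.

Closed sets in (X, τ) are complements of opens:
  closed(X, τ) = {∅, {bravo}, {delta}, {bravo, charlie}, {bravo, delta}, {bravo, charlie, delta}}.
int(A) = ⋃ {U ∈ τ : U ⊆ A}. Opens contained in A: ∅, {delta}.
Taking the union of these: int(A) = {delta}.
cl(A) = ⋂ {C closed : A ⊆ C}. Closed sets containing A: {delta}, {bravo, delta}, {bravo, charlie, delta}.
Intersecting these: cl(A) = {delta}.
∂A = cl(A) ∖ int(A) = {delta} ∖ {delta} = ∅.


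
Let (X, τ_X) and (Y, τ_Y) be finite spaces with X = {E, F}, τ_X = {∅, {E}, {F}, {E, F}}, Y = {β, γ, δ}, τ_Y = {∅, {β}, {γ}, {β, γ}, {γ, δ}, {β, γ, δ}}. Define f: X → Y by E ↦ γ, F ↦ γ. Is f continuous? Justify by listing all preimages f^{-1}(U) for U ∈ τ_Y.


f IS continuous.

Compute f^{-1}(U) for each U ∈ τ_Y:
  U = ∅: f^{-1}(U) = ∅ ∈ τ_X ✓.
  U = {β}: f^{-1}(U) = ∅ ∈ τ_X ✓.
  U = {γ}: f^{-1}(U) = {E, F} ∈ τ_X ✓.
  U = {β, γ}: f^{-1}(U) = {E, F} ∈ τ_X ✓.
  U = {γ, δ}: f^{-1}(U) = {E, F} ∈ τ_X ✓.
  U = {β, γ, δ}: f^{-1}(U) = {E, F} ∈ τ_X ✓.
Every preimage lies in τ_X, so f IS continuous.


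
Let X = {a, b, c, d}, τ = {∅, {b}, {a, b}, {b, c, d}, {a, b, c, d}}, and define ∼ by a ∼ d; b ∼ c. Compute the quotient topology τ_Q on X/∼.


X/∼ = {[a=d], [b=c]}; |τ_Q| = 2.

Equivalence classes: [a=d], [b=c].
Quotient map π: X → X/∼ sends a ↦ [a=d], b ↦ [b=c], c ↦ [b=c], d ↦ [a=d].
For each subset V ⊆ X/∼, compute π^{-1}(V) ⊆ X and check whether π^{-1}(V) ∈ τ. V is open in τ_Q iff π^{-1}(V) ∈ τ.
  V = {}: π^{-1}(V) = ∅ ∈ τ ✓.
  V = {[a=d]}: π^{-1}(V) = {a, d} ∉ τ ✗.
  V = {[b=c]}: π^{-1}(V) = {b, c} ∉ τ ✗.
  V = {[a=d], [b=c]}: π^{-1}(V) = {a, b, c, d} ∈ τ ✓.
Open sets in the quotient: τ_Q = {{}, {[a=d], [b=c]}} (2 elements).


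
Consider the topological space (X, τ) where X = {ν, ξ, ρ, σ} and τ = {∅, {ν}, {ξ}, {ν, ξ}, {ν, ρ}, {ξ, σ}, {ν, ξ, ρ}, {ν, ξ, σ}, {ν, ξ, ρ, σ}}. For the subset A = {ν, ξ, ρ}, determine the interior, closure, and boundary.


int(A) = {ν, ξ, ρ}, cl(A) = {ν, ξ, ρ, σ}, ∂A = {σ}.

Closed sets in (X, τ) are complements of opens:
  closed(X, τ) = {∅, {ρ}, {σ}, {ν, ρ}, {ξ, σ}, {ρ, σ}, {ν, ρ, σ}, {ξ, ρ, σ}, {ν, ξ, ρ, σ}}.
int(A) = ⋃ {U ∈ τ : U ⊆ A}. Opens contained in A: ∅, {ν}, {ξ}, {ν, ξ}, {ν, ρ}, {ν, ξ, ρ}.
Taking the union of these: int(A) = {ν, ξ, ρ}.
cl(A) = ⋂ {C closed : A ⊆ C}. Closed sets containing A: {ν, ξ, ρ, σ}.
Intersecting these: cl(A) = {ν, ξ, ρ, σ}.
∂A = cl(A) ∖ int(A) = {ν, ξ, ρ, σ} ∖ {ν, ξ, ρ} = {σ}.


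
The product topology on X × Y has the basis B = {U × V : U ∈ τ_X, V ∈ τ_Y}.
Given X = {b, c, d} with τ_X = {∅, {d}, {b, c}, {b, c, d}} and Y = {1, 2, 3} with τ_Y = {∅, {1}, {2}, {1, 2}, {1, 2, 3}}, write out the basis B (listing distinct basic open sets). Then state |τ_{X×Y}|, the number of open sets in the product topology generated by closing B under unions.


Basis B = {∅ × ∅, {d} × {1}, {d} × {2}, {b, c} × {1}, {b, c} × {2}, {d} × {1, 2}, {b, c, d} × {1}, {b, c, d} × {2}, {d} × {1, 2, 3}, {b, c} × {1, 2}, {b, c} × {1, 2, 3}, {b, c, d} × {1, 2}, {b, c, d} × {1, 2, 3}}; |τ_{X×Y}| = 25.

Enumerate products U × V with U ∈ τ_X, V ∈ τ_Y (deduplicated):
  ∅ × ∅ = {} (∅)
  {d} × {1} = {(d,1)}
  {d} × {2} = {(d,2)}
  {b, c} × {1} = {(b,1), (c,1)}
  {b, c} × {2} = {(b,2), (c,2)}
  {d} × {1, 2} = {(d,1), (d,2)}
  {b, c, d} × {1} = {(b,1), (c,1), (d,1)}
  {b, c, d} × {2} = {(b,2), (c,2), (d,2)}
  {d} × {1, 2, 3} = {(d,1), (d,2), (d,3)}
  {b, c} × {1, 2} = {(b,1), (b,2), (c,1), (c,2)}
  {b, c} × {1, 2, 3} = {(b,1), (b,2), (b,3), (c,1), (c,2), (c,3)}
  {b, c, d} × {1, 2} = {(b,1), (b,2), (c,1), (c,2), (d,1), (d,2)}
  {b, c, d} × {1, 2, 3} = {(b,1), (b,2), (b,3), (c,1), (c,2), (c,3), (d,1), (d,2), (d,3)}
These 13 distinct sets form the basis B.
Close under arbitrary unions to get τ_{X×Y}; counting gives |τ_{X×Y}| = 25.


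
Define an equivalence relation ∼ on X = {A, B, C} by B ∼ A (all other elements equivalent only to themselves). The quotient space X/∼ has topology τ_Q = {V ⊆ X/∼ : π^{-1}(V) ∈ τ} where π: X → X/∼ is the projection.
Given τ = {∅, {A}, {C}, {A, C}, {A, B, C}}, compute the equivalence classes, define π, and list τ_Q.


X/∼ = {[A=B], [C]}; |τ_Q| = 3.

Equivalence classes: [A=B], [C].
Quotient map π: X → X/∼ sends A ↦ [A=B], B ↦ [A=B], C ↦ [C].
For each subset V ⊆ X/∼, compute π^{-1}(V) ⊆ X and check whether π^{-1}(V) ∈ τ. V is open in τ_Q iff π^{-1}(V) ∈ τ.
  V = {}: π^{-1}(V) = ∅ ∈ τ ✓.
  V = {[A=B]}: π^{-1}(V) = {A, B} ∉ τ ✗.
  V = {[C]}: π^{-1}(V) = {C} ∈ τ ✓.
  V = {[A=B], [C]}: π^{-1}(V) = {A, B, C} ∈ τ ✓.
Open sets in the quotient: τ_Q = {{}, {[C]}, {[A=B], [C]}} (3 elements).


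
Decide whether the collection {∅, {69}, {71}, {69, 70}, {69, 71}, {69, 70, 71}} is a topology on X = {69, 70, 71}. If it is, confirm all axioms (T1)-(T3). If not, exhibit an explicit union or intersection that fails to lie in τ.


τ IS a topology on X.

Axiom (T1): ∅ ∈ τ? Yes; X ∈ τ? Yes.
Axiom (T2/T3): check pairwise unions and intersections of members of τ.
All pairwise intersections and unions checked — each lies in τ. Therefore τ satisfies (T1), (T2), (T3): it IS a topology on X.


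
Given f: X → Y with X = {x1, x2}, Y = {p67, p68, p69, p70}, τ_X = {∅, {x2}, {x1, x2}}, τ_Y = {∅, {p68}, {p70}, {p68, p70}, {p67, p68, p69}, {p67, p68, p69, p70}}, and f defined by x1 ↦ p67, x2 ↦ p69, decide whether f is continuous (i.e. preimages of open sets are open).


f IS continuous.

Compute f^{-1}(U) for each U ∈ τ_Y:
  U = ∅: f^{-1}(U) = ∅ ∈ τ_X ✓.
  U = {p68}: f^{-1}(U) = ∅ ∈ τ_X ✓.
  U = {p70}: f^{-1}(U) = ∅ ∈ τ_X ✓.
  U = {p68, p70}: f^{-1}(U) = ∅ ∈ τ_X ✓.
  U = {p67, p68, p69}: f^{-1}(U) = {x1, x2} ∈ τ_X ✓.
  U = {p67, p68, p69, p70}: f^{-1}(U) = {x1, x2} ∈ τ_X ✓.
Every preimage lies in τ_X, so f IS continuous.


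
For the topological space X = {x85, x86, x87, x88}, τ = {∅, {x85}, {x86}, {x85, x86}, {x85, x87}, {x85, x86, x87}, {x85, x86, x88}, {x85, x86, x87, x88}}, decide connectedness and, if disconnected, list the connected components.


(X, τ) is connected.

Find clopen sets (U ∈ τ with X ∖ U ∈ τ):
  U = ∅, X ∖ U = {x85, x86, x87, x88} — both open, so U is clopen.
  U = {x85, x86, x87, x88}, X ∖ U = ∅ — both open, so U is clopen.
Only trivial clopens (∅ and X) exist, so (X, τ) is connected.
Compute connected components by grouping points that agree on all clopens:
  component: {x85, x86, x87, x88}


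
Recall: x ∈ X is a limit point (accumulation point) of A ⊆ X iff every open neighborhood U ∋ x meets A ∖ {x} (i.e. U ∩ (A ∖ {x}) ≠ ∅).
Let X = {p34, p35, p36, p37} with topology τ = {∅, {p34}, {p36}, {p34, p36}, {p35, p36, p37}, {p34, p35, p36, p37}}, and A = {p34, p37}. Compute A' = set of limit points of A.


A' = {p35}

For each x ∈ X, list the open sets U ∈ τ with x ∈ U, then check whether U ∩ (A ∖ {x}) ≠ ∅ for every such U.
  x = p34: open {p34} ∋ x has {p34} ∩ (A ∖ {p34}) = ∅, so x is NOT a limit point.
  x = p35: opens ∋ x are {p35, p36, p37}, {p34, p35, p36, p37}; each meets A ∖ {p35}, so x IS a limit point.
  x = p36: open {p36} ∋ x has {p36} ∩ (A ∖ {p36}) = ∅, so x is NOT a limit point.
  x = p37: open {p35, p36, p37} ∋ x has {p35, p36, p37} ∩ (A ∖ {p37}) = ∅, so x is NOT a limit point.
Collecting: A' = {p35}.


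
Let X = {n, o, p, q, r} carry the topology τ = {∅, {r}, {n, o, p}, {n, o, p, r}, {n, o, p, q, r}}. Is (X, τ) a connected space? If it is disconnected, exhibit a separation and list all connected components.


(X, τ) is connected.

Find clopen sets (U ∈ τ with X ∖ U ∈ τ):
  U = ∅, X ∖ U = {n, o, p, q, r} — both open, so U is clopen.
  U = {n, o, p, q, r}, X ∖ U = ∅ — both open, so U is clopen.
Only trivial clopens (∅ and X) exist, so (X, τ) is connected.
Compute connected components by grouping points that agree on all clopens:
  component: {n, o, p, q, r}


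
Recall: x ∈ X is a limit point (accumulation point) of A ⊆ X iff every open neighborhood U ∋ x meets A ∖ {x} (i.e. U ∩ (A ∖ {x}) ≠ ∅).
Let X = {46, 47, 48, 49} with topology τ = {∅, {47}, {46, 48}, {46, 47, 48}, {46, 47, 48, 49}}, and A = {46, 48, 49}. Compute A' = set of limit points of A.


A' = {46, 48, 49}

For each x ∈ X, list the open sets U ∈ τ with x ∈ U, then check whether U ∩ (A ∖ {x}) ≠ ∅ for every such U.
  x = 46: opens ∋ x are {46, 48}, {46, 47, 48}, {46, 47, 48, 49}; each meets A ∖ {46}, so x IS a limit point.
  x = 47: open {47} ∋ x has {47} ∩ (A ∖ {47}) = ∅, so x is NOT a limit point.
  x = 48: opens ∋ x are {46, 48}, {46, 47, 48}, {46, 47, 48, 49}; each meets A ∖ {48}, so x IS a limit point.
  x = 49: opens ∋ x are {46, 47, 48, 49}; each meets A ∖ {49}, so x IS a limit point.
Collecting: A' = {46, 48, 49}.


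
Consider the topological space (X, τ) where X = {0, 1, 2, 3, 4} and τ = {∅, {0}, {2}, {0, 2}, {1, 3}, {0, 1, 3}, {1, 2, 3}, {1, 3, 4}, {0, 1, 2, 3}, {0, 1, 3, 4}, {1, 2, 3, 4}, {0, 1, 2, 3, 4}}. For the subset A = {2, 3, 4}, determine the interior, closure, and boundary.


int(A) = {2}, cl(A) = {1, 2, 3, 4}, ∂A = {1, 3, 4}.

Closed sets in (X, τ) are complements of opens:
  closed(X, τ) = {∅, {0}, {2}, {4}, {0, 2}, {0, 4}, {2, 4}, {0, 2, 4}, {1, 3, 4}, {0, 1, 3, 4}, {1, 2, 3, 4}, {0, 1, 2, 3, 4}}.
int(A) = ⋃ {U ∈ τ : U ⊆ A}. Opens contained in A: ∅, {2}.
Taking the union of these: int(A) = {2}.
cl(A) = ⋂ {C closed : A ⊆ C}. Closed sets containing A: {1, 2, 3, 4}, {0, 1, 2, 3, 4}.
Intersecting these: cl(A) = {1, 2, 3, 4}.
∂A = cl(A) ∖ int(A) = {1, 2, 3, 4} ∖ {2} = {1, 3, 4}.


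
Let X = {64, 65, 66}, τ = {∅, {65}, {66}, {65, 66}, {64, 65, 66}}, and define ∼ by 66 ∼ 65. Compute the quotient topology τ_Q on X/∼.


X/∼ = {[64], [65=66]}; |τ_Q| = 3.

Equivalence classes: [64], [65=66].
Quotient map π: X → X/∼ sends 64 ↦ [64], 65 ↦ [65=66], 66 ↦ [65=66].
For each subset V ⊆ X/∼, compute π^{-1}(V) ⊆ X and check whether π^{-1}(V) ∈ τ. V is open in τ_Q iff π^{-1}(V) ∈ τ.
  V = {}: π^{-1}(V) = ∅ ∈ τ ✓.
  V = {[64]}: π^{-1}(V) = {64} ∉ τ ✗.
  V = {[65=66]}: π^{-1}(V) = {65, 66} ∈ τ ✓.
  V = {[64], [65=66]}: π^{-1}(V) = {64, 65, 66} ∈ τ ✓.
Open sets in the quotient: τ_Q = {{}, {[65=66]}, {[64], [65=66]}} (3 elements).


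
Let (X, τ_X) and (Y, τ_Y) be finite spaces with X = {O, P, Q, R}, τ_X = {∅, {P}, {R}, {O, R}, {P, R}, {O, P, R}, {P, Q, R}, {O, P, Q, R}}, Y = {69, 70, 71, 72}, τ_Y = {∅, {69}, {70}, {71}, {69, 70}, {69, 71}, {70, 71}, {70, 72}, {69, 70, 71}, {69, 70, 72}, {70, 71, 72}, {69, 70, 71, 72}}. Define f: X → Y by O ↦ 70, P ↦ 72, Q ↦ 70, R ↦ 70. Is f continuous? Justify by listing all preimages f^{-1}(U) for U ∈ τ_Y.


f is NOT continuous.

Compute f^{-1}(U) for each U ∈ τ_Y:
  U = ∅: f^{-1}(U) = ∅ ∈ τ_X ✓.
  U = {69}: f^{-1}(U) = ∅ ∈ τ_X ✓.
  U = {70}: f^{-1}(U) = {O, Q, R} ∉ τ_X ✗.
  U = {71}: f^{-1}(U) = ∅ ∈ τ_X ✓.
  U = {69, 70}: f^{-1}(U) = {O, Q, R} ∉ τ_X ✗.
  U = {69, 71}: f^{-1}(U) = ∅ ∈ τ_X ✓.
  U = {70, 71}: f^{-1}(U) = {O, Q, R} ∉ τ_X ✗.
  U = {70, 72}: f^{-1}(U) = {O, P, Q, R} ∈ τ_X ✓.
  U = {69, 70, 71}: f^{-1}(U) = {O, Q, R} ∉ τ_X ✗.
  U = {69, 70, 72}: f^{-1}(U) = {O, P, Q, R} ∈ τ_X ✓.
  U = {70, 71, 72}: f^{-1}(U) = {O, P, Q, R} ∈ τ_X ✓.
  U = {69, 70, 71, 72}: f^{-1}(U) = {O, P, Q, R} ∈ τ_X ✓.
Found U = {70} with f^{-1}(U) = {O, Q, R} not in τ_X. Therefore f is NOT continuous.


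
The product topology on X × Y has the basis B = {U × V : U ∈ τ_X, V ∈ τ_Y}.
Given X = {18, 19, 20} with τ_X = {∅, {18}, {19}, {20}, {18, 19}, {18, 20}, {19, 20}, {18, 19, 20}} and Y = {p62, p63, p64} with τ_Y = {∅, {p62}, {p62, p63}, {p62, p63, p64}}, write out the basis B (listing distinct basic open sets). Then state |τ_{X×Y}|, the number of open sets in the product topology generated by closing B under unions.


Basis B = {∅ × ∅, {18} × {p62}, {19} × {p62}, {20} × {p62}, {18} × {p62, p63}, {18, 19} × {p62}, {18, 20} × {p62}, {19} × {p62, p63}, {19, 20} × {p62}, {20} × {p62, p63}, {18} × {p62, p63, p64}, {18, 19, 20} × {p62}, {19} × {p62, p63, p64}, {20} × {p62, p63, p64}, {18, 19} × {p62, p63}, {18, 20} × {p62, p63}, {19, 20} × {p62, p63}, {18, 19} × {p62, p63, p64}, {18, 20} × {p62, p63, p64}, {18, 19, 20} × {p62, p63}, {19, 20} × {p62, p63, p64}, {18, 19, 20} × {p62, p63, p64}}; |τ_{X×Y}| = 64.

Enumerate products U × V with U ∈ τ_X, V ∈ τ_Y (deduplicated):
  ∅ × ∅ = {} (∅)
  {18} × {p62} = {(18,p62)}
  {19} × {p62} = {(19,p62)}
  {20} × {p62} = {(20,p62)}
  {18} × {p62, p63} = {(18,p62), (18,p63)}
  {18, 19} × {p62} = {(18,p62), (19,p62)}
  {18, 20} × {p62} = {(18,p62), (20,p62)}
  {19} × {p62, p63} = {(19,p62), (19,p63)}
  {19, 20} × {p62} = {(19,p62), (20,p62)}
  {20} × {p62, p63} = {(20,p62), (20,p63)}
  {18} × {p62, p63, p64} = {(18,p62), (18,p63), (18,p64)}
  {18, 19, 20} × {p62} = {(18,p62), (19,p62), (20,p62)}
  {19} × {p62, p63, p64} = {(19,p62), (19,p63), (19,p64)}
  {20} × {p62, p63, p64} = {(20,p62), (20,p63), (20,p64)}
  {18, 19} × {p62, p63} = {(18,p62), (18,p63), (19,p62), (19,p63)}
  {18, 20} × {p62, p63} = {(18,p62), (18,p63), (20,p62), (20,p63)}
  {19, 20} × {p62, p63} = {(19,p62), (19,p63), (20,p62), (20,p63)}
  {18, 19} × {p62, p63, p64} = {(18,p62), (18,p63), (18,p64), (19,p62), (19,p63), (19,p64)}
  {18, 20} × {p62, p63, p64} = {(18,p62), (18,p63), (18,p64), (20,p62), (20,p63), (20,p64)}
  {18, 19, 20} × {p62, p63} = {(18,p62), (18,p63), (19,p62), (19,p63), (20,p62), (20,p63)}
  {19, 20} × {p62, p63, p64} = {(19,p62), (19,p63), (19,p64), (20,p62), (20,p63), (20,p64)}
  {18, 19, 20} × {p62, p63, p64} = {(18,p62), (18,p63), (18,p64), (19,p62), (19,p63), (19,p64), (20,p62), (20,p63), (20,p64)}
These 22 distinct sets form the basis B.
Close under arbitrary unions to get τ_{X×Y}; counting gives |τ_{X×Y}| = 64.


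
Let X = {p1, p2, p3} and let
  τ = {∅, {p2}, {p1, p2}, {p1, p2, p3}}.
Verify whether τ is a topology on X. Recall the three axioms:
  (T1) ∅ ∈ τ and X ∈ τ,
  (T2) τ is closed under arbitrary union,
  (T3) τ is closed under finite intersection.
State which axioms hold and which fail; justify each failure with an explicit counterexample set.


τ IS a topology on X.

Axiom (T1): ∅ ∈ τ? Yes; X ∈ τ? Yes.
Axiom (T2/T3): check pairwise unions and intersections of members of τ.
All pairwise intersections and unions checked — each lies in τ. Therefore τ satisfies (T1), (T2), (T3): it IS a topology on X.


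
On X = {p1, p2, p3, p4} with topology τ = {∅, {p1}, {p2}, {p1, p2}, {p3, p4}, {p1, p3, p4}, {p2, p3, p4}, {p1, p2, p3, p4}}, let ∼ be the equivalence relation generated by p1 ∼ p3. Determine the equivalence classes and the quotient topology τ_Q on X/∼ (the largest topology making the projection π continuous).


X/∼ = {[p1=p3], [p2], [p4]}; |τ_Q| = 4.

Equivalence classes: [p1=p3], [p2], [p4].
Quotient map π: X → X/∼ sends p1 ↦ [p1=p3], p2 ↦ [p2], p3 ↦ [p1=p3], p4 ↦ [p4].
For each subset V ⊆ X/∼, compute π^{-1}(V) ⊆ X and check whether π^{-1}(V) ∈ τ. V is open in τ_Q iff π^{-1}(V) ∈ τ.
  V = {}: π^{-1}(V) = ∅ ∈ τ ✓.
  V = {[p1=p3]}: π^{-1}(V) = {p1, p3} ∉ τ ✗.
  V = {[p2]}: π^{-1}(V) = {p2} ∈ τ ✓.
  V = {[p1=p3], [p2]}: π^{-1}(V) = {p1, p2, p3} ∉ τ ✗.
  V = {[p4]}: π^{-1}(V) = {p4} ∉ τ ✗.
  V = {[p1=p3], [p4]}: π^{-1}(V) = {p1, p3, p4} ∈ τ ✓.
  V = {[p2], [p4]}: π^{-1}(V) = {p2, p4} ∉ τ ✗.
  V = {[p1=p3], [p2], [p4]}: π^{-1}(V) = {p1, p2, p3, p4} ∈ τ ✓.
Open sets in the quotient: τ_Q = {{}, {[p2]}, {[p1=p3], [p4]}, {[p1=p3], [p2], [p4]}} (4 elements).


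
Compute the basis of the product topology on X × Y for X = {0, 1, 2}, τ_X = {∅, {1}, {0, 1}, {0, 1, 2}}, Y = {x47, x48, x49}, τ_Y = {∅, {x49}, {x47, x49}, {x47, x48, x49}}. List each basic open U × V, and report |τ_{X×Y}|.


Basis B = {∅ × ∅, {1} × {x49}, {0, 1} × {x49}, {1} × {x47, x49}, {0, 1, 2} × {x49}, {1} × {x47, x48, x49}, {0, 1} × {x47, x49}, {0, 1} × {x47, x48, x49}, {0, 1, 2} × {x47, x49}, {0, 1, 2} × {x47, x48, x49}}; |τ_{X×Y}| = 20.

Enumerate products U × V with U ∈ τ_X, V ∈ τ_Y (deduplicated):
  ∅ × ∅ = {} (∅)
  {1} × {x49} = {(1,x49)}
  {0, 1} × {x49} = {(0,x49), (1,x49)}
  {1} × {x47, x49} = {(1,x47), (1,x49)}
  {0, 1, 2} × {x49} = {(0,x49), (1,x49), (2,x49)}
  {1} × {x47, x48, x49} = {(1,x47), (1,x48), (1,x49)}
  {0, 1} × {x47, x49} = {(0,x47), (0,x49), (1,x47), (1,x49)}
  {0, 1} × {x47, x48, x49} = {(0,x47), (0,x48), (0,x49), (1,x47), (1,x48), (1,x49)}
  {0, 1, 2} × {x47, x49} = {(0,x47), (0,x49), (1,x47), (1,x49), (2,x47), (2,x49)}
  {0, 1, 2} × {x47, x48, x49} = {(0,x47), (0,x48), (0,x49), (1,x47), (1,x48), (1,x49), (2,x47), (2,x48), (2,x49)}
These 10 distinct sets form the basis B.
Close under arbitrary unions to get τ_{X×Y}; counting gives |τ_{X×Y}| = 20.


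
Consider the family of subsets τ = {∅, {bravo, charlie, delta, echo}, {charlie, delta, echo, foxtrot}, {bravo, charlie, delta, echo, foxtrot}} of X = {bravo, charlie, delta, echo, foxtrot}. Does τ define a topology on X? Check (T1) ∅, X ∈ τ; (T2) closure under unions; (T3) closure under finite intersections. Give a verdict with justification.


τ is NOT a topology on X.

Axiom (T1): ∅ ∈ τ? Yes; X ∈ τ? Yes.
Axiom (T2/T3): check pairwise unions and intersections of members of τ.
Counterexample for (T3): {bravo, charlie, delta, echo} ∩ {charlie, delta, echo, foxtrot} = {charlie, delta, echo} ∉ τ. Therefore τ is NOT a topology.


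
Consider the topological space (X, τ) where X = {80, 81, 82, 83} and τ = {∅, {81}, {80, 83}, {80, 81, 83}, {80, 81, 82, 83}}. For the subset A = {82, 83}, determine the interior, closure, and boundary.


int(A) = ∅, cl(A) = {80, 82, 83}, ∂A = {80, 82, 83}.

Closed sets in (X, τ) are complements of opens:
  closed(X, τ) = {∅, {82}, {81, 82}, {80, 82, 83}, {80, 81, 82, 83}}.
int(A) = ⋃ {U ∈ τ : U ⊆ A}. Opens contained in A: ∅.
Taking the union of these: int(A) = ∅.
cl(A) = ⋂ {C closed : A ⊆ C}. Closed sets containing A: {80, 82, 83}, {80, 81, 82, 83}.
Intersecting these: cl(A) = {80, 82, 83}.
∂A = cl(A) ∖ int(A) = {80, 82, 83} ∖ ∅ = {80, 82, 83}.


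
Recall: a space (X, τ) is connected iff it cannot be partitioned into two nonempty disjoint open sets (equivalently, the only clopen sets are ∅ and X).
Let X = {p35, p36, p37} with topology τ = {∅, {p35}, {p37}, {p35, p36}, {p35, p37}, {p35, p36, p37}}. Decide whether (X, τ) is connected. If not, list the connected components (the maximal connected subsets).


(X, τ) is disconnected; components = [{p37}, {p35, p36}].

Find clopen sets (U ∈ τ with X ∖ U ∈ τ):
  U = ∅, X ∖ U = {p35, p36, p37} — both open, so U is clopen.
  U = {p37}, X ∖ U = {p35, p36} — both open, so U is clopen.
  U = {p35, p36}, X ∖ U = {p37} — both open, so U is clopen.
  U = {p35, p36, p37}, X ∖ U = ∅ — both open, so U is clopen.
Nontrivial clopen(s) exist: e.g. {p35, p36}. So (X, τ) is disconnected.
Compute connected components by grouping points that agree on all clopens:
  component: {p37}
  component: {p35, p36}


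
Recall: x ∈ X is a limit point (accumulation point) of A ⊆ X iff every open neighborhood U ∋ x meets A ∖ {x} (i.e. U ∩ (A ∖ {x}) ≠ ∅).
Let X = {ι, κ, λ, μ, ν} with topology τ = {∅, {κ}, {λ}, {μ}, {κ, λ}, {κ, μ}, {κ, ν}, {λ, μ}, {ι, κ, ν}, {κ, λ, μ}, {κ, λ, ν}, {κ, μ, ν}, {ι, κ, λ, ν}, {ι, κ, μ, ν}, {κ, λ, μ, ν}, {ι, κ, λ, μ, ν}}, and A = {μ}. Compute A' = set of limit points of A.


A' = ∅

For each x ∈ X, list the open sets U ∈ τ with x ∈ U, then check whether U ∩ (A ∖ {x}) ≠ ∅ for every such U.
  x = ι: open {ι, κ, ν} ∋ x has {ι, κ, ν} ∩ (A ∖ {ι}) = ∅, so x is NOT a limit point.
  x = κ: open {κ} ∋ x has {κ} ∩ (A ∖ {κ}) = ∅, so x is NOT a limit point.
  x = λ: open {λ} ∋ x has {λ} ∩ (A ∖ {λ}) = ∅, so x is NOT a limit point.
  x = μ: open {μ} ∋ x has {μ} ∩ (A ∖ {μ}) = ∅, so x is NOT a limit point.
  x = ν: open {κ, ν} ∋ x has {κ, ν} ∩ (A ∖ {ν}) = ∅, so x is NOT a limit point.
Collecting: A' = ∅.


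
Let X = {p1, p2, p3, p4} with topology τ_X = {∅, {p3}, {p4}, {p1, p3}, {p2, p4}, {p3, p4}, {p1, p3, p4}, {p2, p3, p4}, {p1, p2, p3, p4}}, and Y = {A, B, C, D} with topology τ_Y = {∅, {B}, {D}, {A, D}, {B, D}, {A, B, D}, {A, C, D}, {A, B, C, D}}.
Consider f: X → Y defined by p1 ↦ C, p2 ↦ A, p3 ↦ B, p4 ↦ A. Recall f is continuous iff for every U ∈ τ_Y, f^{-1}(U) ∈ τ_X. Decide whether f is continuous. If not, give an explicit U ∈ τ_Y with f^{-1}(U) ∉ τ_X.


f is NOT continuous.

Compute f^{-1}(U) for each U ∈ τ_Y:
  U = ∅: f^{-1}(U) = ∅ ∈ τ_X ✓.
  U = {B}: f^{-1}(U) = {p3} ∈ τ_X ✓.
  U = {D}: f^{-1}(U) = ∅ ∈ τ_X ✓.
  U = {A, D}: f^{-1}(U) = {p2, p4} ∈ τ_X ✓.
  U = {B, D}: f^{-1}(U) = {p3} ∈ τ_X ✓.
  U = {A, B, D}: f^{-1}(U) = {p2, p3, p4} ∈ τ_X ✓.
  U = {A, C, D}: f^{-1}(U) = {p1, p2, p4} ∉ τ_X ✗.
  U = {A, B, C, D}: f^{-1}(U) = {p1, p2, p3, p4} ∈ τ_X ✓.
Found U = {A, C, D} with f^{-1}(U) = {p1, p2, p4} not in τ_X. Therefore f is NOT continuous.


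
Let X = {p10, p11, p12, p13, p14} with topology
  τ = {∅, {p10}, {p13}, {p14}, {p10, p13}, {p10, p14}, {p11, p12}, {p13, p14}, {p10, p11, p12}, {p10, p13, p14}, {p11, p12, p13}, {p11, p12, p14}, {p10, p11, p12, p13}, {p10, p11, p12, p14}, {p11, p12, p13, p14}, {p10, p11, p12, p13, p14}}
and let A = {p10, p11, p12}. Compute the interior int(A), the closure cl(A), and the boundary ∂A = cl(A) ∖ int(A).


int(A) = {p10, p11, p12}, cl(A) = {p10, p11, p12}, ∂A = ∅.

Closed sets in (X, τ) are complements of opens:
  closed(X, τ) = {∅, {p10}, {p13}, {p14}, {p10, p13}, {p10, p14}, {p11, p12}, {p13, p14}, {p10, p11, p12}, {p10, p13, p14}, {p11, p12, p13}, {p11, p12, p14}, {p10, p11, p12, p13}, {p10, p11, p12, p14}, {p11, p12, p13, p14}, {p10, p11, p12, p13, p14}}.
int(A) = ⋃ {U ∈ τ : U ⊆ A}. Opens contained in A: ∅, {p10}, {p11, p12}, {p10, p11, p12}.
Taking the union of these: int(A) = {p10, p11, p12}.
cl(A) = ⋂ {C closed : A ⊆ C}. Closed sets containing A: {p10, p11, p12}, {p10, p11, p12, p13}, {p10, p11, p12, p14}, {p10, p11, p12, p13, p14}.
Intersecting these: cl(A) = {p10, p11, p12}.
∂A = cl(A) ∖ int(A) = {p10, p11, p12} ∖ {p10, p11, p12} = ∅.


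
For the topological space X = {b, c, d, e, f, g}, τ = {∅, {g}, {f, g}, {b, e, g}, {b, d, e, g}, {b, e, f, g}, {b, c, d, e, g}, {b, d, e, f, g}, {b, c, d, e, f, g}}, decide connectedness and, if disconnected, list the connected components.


(X, τ) is connected.

Find clopen sets (U ∈ τ with X ∖ U ∈ τ):
  U = ∅, X ∖ U = {b, c, d, e, f, g} — both open, so U is clopen.
  U = {b, c, d, e, f, g}, X ∖ U = ∅ — both open, so U is clopen.
Only trivial clopens (∅ and X) exist, so (X, τ) is connected.
Compute connected components by grouping points that agree on all clopens:
  component: {b, c, d, e, f, g}


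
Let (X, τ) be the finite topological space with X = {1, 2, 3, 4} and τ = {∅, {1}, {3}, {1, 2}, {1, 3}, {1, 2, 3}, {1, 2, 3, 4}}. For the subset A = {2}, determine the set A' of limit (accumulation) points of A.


A' = {4}

For each x ∈ X, list the open sets U ∈ τ with x ∈ U, then check whether U ∩ (A ∖ {x}) ≠ ∅ for every such U.
  x = 1: open {1} ∋ x has {1} ∩ (A ∖ {1}) = ∅, so x is NOT a limit point.
  x = 2: open {1, 2} ∋ x has {1, 2} ∩ (A ∖ {2}) = ∅, so x is NOT a limit point.
  x = 3: open {3} ∋ x has {3} ∩ (A ∖ {3}) = ∅, so x is NOT a limit point.
  x = 4: opens ∋ x are {1, 2, 3, 4}; each meets A ∖ {4}, so x IS a limit point.
Collecting: A' = {4}.


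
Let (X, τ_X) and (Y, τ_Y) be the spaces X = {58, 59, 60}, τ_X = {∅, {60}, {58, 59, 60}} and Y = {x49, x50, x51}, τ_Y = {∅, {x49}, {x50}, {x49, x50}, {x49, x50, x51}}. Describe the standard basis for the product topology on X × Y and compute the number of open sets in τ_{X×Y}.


Basis B = {∅ × ∅, {60} × {x49}, {60} × {x50}, {60} × {x49, x50}, {58, 59, 60} × {x49}, {58, 59, 60} × {x50}, {60} × {x49, x50, x51}, {58, 59, 60} × {x49, x50}, {58, 59, 60} × {x49, x50, x51}}; |τ_{X×Y}| = 14.

Enumerate products U × V with U ∈ τ_X, V ∈ τ_Y (deduplicated):
  ∅ × ∅ = {} (∅)
  {60} × {x49} = {(60,x49)}
  {60} × {x50} = {(60,x50)}
  {60} × {x49, x50} = {(60,x49), (60,x50)}
  {58, 59, 60} × {x49} = {(58,x49), (59,x49), (60,x49)}
  {58, 59, 60} × {x50} = {(58,x50), (59,x50), (60,x50)}
  {60} × {x49, x50, x51} = {(60,x49), (60,x50), (60,x51)}
  {58, 59, 60} × {x49, x50} = {(58,x49), (58,x50), (59,x49), (59,x50), (60,x49), (60,x50)}
  {58, 59, 60} × {x49, x50, x51} = {(58,x49), (58,x50), (58,x51), (59,x49), (59,x50), (59,x51), (60,x49), (60,x50), (60,x51)}
These 9 distinct sets form the basis B.
Close under arbitrary unions to get τ_{X×Y}; counting gives |τ_{X×Y}| = 14.


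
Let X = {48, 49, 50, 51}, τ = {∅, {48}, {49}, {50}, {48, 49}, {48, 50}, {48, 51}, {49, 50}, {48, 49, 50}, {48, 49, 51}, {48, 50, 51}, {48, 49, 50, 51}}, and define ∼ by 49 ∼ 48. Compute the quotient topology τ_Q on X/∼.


X/∼ = {[48=49], [50], [51]}; |τ_Q| = 6.

Equivalence classes: [48=49], [50], [51].
Quotient map π: X → X/∼ sends 48 ↦ [48=49], 49 ↦ [48=49], 50 ↦ [50], 51 ↦ [51].
For each subset V ⊆ X/∼, compute π^{-1}(V) ⊆ X and check whether π^{-1}(V) ∈ τ. V is open in τ_Q iff π^{-1}(V) ∈ τ.
  V = {}: π^{-1}(V) = ∅ ∈ τ ✓.
  V = {[48=49]}: π^{-1}(V) = {48, 49} ∈ τ ✓.
  V = {[50]}: π^{-1}(V) = {50} ∈ τ ✓.
  V = {[48=49], [50]}: π^{-1}(V) = {48, 49, 50} ∈ τ ✓.
  V = {[51]}: π^{-1}(V) = {51} ∉ τ ✗.
  V = {[48=49], [51]}: π^{-1}(V) = {48, 49, 51} ∈ τ ✓.
  V = {[50], [51]}: π^{-1}(V) = {50, 51} ∉ τ ✗.
  V = {[48=49], [50], [51]}: π^{-1}(V) = {48, 49, 50, 51} ∈ τ ✓.
Open sets in the quotient: τ_Q = {{}, {[48=49]}, {[50]}, {[48=49], [50]}, {[48=49], [51]}, {[48=49], [50], [51]}} (6 elements).
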